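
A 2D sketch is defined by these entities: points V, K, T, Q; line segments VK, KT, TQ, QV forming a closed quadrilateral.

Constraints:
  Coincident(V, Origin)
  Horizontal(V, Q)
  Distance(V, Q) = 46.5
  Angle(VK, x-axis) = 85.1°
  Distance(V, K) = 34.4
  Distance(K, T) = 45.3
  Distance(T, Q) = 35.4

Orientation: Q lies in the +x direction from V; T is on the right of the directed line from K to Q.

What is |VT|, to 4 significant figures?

16.04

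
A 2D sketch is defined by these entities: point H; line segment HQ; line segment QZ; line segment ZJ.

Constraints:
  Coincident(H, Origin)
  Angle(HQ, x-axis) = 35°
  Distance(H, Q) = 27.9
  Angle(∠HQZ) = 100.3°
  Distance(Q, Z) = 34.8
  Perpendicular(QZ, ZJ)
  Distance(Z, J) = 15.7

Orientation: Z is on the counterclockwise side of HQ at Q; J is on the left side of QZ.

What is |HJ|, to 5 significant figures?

41.487

∠HQZ = 100.3°, so QZ runs at 35.0° + (180° − 100.3°) = 114.70° from the x-axis; with |QZ| = 34.8, Z = Q + 34.8·(cos 114.70°, sin 114.70°) = (8.3126, 47.619). QZ is perpendicular to ZJ; with |ZJ| = 15.7 on the left of QZ, J = Z + 15.7·(-0.90851, -0.41787) = (-5.9510, 41.058). Then |HJ| = |J − H| = 41.487.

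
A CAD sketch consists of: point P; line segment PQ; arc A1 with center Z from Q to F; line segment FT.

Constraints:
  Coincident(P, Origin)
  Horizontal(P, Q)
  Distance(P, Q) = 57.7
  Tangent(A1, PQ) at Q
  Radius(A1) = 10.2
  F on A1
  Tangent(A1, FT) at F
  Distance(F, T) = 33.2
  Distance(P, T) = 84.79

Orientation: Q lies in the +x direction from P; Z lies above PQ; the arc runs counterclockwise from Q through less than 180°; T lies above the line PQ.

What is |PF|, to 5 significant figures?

68.176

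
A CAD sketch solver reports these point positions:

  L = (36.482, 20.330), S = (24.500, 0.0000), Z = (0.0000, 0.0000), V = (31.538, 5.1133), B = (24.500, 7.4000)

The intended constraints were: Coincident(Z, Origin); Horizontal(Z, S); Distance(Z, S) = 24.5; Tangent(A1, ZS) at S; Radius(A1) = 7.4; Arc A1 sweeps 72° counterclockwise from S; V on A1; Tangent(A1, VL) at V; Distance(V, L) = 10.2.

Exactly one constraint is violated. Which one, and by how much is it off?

Distance(V, L) = 10.2 — off by 5.80.

Z = (0.00, 0.00) ✓; Z.y = 0.00, S.y = 0.00 ✓; |ZS| = 24.50 ✓; ∠(BS, SZ) = 90.00° ✓; |BS| = 7.400 ✓; bearing(B→V) − bearing(B→S) = 72.00° ✓; |BV| = 7.400 ✓; ∠(BV, VL) = 90.00° ✓; |VL| = 16.00 ✗.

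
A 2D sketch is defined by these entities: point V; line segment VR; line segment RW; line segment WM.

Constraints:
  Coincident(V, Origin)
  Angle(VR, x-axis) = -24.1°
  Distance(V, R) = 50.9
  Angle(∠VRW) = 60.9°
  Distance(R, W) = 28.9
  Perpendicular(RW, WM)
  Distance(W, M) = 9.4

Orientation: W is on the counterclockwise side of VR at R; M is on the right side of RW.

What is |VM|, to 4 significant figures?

54.03

∠VRW = 60.9°, so RW runs at -24.1° + (180° − 60.9°) = 95.00° from the x-axis; with |RW| = 28.9, W = R + 28.9·(cos 95.00°, sin 95.00°) = (43.94, 8.006). RW ⟂ WM; with |WM| = 9.4 on the right of RW, M = W + 9.4·(0.9962, 0.08716) = (53.31, 8.825). Then |VM| = |M − V| = 54.03.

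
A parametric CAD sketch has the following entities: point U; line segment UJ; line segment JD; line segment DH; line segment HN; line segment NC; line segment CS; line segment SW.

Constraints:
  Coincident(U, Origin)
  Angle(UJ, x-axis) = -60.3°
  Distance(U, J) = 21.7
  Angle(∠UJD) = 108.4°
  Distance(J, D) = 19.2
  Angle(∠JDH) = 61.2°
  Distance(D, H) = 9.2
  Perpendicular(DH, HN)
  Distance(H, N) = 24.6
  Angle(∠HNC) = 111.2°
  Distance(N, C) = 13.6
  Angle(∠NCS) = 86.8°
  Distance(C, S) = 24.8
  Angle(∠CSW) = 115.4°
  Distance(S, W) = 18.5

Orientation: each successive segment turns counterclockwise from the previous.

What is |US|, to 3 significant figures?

42.3

U is at the origin; UJ runs at -60.3° with length 21.7, so J = (10.8, -18.8). ∠UJD = 108.4° gives JD at 11.3° from the x-axis; with |JD| = 19.2, D = (29.6, -15.1). ∠JDH = 61.2° gives DH at 130° from the x-axis; with |DH| = 9.2, H = (23.7, -8.05). The perpendicularity gives HN at right angles to DH, so HN runs at -140°; with |HN| = 24.6, N = (4.84, -23.9). ∠HNC = 111.2° gives NC at -71.1° from the x-axis; with |NC| = 13.6, C = (9.24, -36.8). ∠NCS = 86.8° gives CS at 22.1° from the x-axis; with |CS| = 24.8, S = (32.2, -27.4). Then |US| = |S − U| = 42.3.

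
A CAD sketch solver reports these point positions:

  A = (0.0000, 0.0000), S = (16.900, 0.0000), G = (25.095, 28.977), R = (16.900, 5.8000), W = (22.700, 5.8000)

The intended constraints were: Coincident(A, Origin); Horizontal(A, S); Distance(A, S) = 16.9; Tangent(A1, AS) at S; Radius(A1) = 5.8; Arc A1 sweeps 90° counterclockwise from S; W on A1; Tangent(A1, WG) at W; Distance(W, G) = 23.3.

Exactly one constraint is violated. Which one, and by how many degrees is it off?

Tangent(A1, WG) at W — off by 5.90°.

A = (0.00, 0.00) ✓; A.y = 0.00, S.y = 0.00 ✓; |AS| = 16.90 ✓; ∠(RS, SA) = 90.00° ✓; |RS| = 5.800 ✓; bearing(R→W) − bearing(R→S) = 90.00° ✓; |RW| = 5.800 ✓; ∠(RW, WG) = 95.90° ✗; |WG| = 23.30 ✓.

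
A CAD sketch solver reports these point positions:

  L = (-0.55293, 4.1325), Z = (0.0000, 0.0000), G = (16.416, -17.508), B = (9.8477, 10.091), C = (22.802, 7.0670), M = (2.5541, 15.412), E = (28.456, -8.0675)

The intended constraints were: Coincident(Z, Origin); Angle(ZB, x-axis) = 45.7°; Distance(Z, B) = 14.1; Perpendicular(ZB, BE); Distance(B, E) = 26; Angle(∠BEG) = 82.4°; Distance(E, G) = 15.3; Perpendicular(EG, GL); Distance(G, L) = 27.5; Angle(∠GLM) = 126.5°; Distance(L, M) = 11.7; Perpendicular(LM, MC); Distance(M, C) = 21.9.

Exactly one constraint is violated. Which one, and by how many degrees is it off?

Perpendicular(LM, MC) — off by 7.00°.

Z = (0.00, 0.00) ✓; ZB at 45.70° ✓; |ZB| = 14.10 ✓; ∠(ZB, BE) = 90.00° ✓; |BE| = 26.00 ✓; ∠BEG = 82.40° ✓; |EG| = 15.30 ✓; ∠(EG, GL) = 90.00° ✓; |GL| = 27.50 ✓; ∠GLM = 126.5° ✓; |LM| = 11.70 ✓; ∠(LM, MC) = 97.00° ✗; |MC| = 21.90 ✓.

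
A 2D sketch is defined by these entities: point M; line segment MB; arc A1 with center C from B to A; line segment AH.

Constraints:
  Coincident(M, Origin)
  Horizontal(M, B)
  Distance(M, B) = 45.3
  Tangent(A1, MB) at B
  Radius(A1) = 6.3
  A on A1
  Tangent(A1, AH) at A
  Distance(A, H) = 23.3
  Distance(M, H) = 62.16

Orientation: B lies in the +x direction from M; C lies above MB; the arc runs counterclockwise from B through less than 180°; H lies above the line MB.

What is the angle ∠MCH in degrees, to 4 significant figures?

122.6°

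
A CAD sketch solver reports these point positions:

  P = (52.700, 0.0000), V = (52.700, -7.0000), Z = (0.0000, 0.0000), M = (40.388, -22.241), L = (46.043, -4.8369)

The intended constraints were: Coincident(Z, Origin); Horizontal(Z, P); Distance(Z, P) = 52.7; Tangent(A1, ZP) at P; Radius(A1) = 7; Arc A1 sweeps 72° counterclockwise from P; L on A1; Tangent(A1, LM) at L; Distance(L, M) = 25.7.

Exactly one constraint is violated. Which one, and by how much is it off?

Distance(L, M) = 25.7 — off by 7.40.

Z = (0.00, 0.00) ✓; Z.y = 0.00, P.y = 0.00 ✓; |ZP| = 52.70 ✓; ∠(VP, PZ) = 90.00° ✓; |VP| = 7.000 ✓; bearing(V→L) − bearing(V→P) = 72.00° ✓; |VL| = 7.000 ✓; ∠(VL, LM) = 90.00° ✓; |LM| = 18.30 ✗.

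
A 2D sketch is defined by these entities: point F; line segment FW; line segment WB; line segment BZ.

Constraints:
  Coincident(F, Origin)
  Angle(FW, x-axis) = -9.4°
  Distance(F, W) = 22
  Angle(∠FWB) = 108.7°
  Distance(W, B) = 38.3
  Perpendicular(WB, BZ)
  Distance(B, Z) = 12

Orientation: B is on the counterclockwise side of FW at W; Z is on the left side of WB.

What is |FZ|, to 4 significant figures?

46.21

F is at the origin; FW runs at -9.4° with length 22.0, so W = 22.0·(cos -9.4°, sin -9.4°) = (21.70, -3.593). ∠FWB = 108.7°, so WB runs at -9.4° + (180° − 108.7°) = 61.90° from the x-axis; with |WB| = 38.3, B = W + 38.3·(cos 61.90°, sin 61.90°) = (39.74, 30.19). The perpendicularity gives BZ at right angles to WB; with |BZ| = 12.0 on the left of WB, Z = B + 12.0·(-0.8821, 0.4710) = (29.16, 35.84). Then |FZ| = |Z − F| = 46.21.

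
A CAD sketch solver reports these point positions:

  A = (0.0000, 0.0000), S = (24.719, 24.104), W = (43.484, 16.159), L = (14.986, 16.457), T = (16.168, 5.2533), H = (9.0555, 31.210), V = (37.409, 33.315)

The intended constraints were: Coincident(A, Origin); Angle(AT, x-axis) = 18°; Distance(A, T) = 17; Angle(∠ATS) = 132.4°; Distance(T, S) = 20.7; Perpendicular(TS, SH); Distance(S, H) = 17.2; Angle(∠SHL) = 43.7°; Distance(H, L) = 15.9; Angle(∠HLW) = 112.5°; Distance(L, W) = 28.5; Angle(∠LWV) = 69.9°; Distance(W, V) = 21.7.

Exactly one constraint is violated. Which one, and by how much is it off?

Distance(W, V) = 21.7 — off by 3.50.

A = (0.00, 0.00) ✓; AT at 18.00° ✓; |AT| = 17.00 ✓; ∠ATS = 132.4° ✓; |TS| = 20.70 ✓; ∠(TS, SH) = 90.00° ✓; |SH| = 17.20 ✓; ∠SHL = 43.70° ✓; |HL| = 15.90 ✓; ∠HLW = 112.5° ✓; |LW| = 28.50 ✓; ∠LWV = 69.90° ✓; |WV| = 18.20 ✗.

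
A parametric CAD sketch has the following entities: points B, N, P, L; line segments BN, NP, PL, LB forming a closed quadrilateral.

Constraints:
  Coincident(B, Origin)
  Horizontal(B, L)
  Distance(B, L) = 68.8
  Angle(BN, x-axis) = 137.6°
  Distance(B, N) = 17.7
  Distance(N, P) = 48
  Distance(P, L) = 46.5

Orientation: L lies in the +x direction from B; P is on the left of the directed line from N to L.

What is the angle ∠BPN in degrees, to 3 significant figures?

21.5°

Checks: |NP| = 48.00 ✓; |PL| = 46.50 ✓.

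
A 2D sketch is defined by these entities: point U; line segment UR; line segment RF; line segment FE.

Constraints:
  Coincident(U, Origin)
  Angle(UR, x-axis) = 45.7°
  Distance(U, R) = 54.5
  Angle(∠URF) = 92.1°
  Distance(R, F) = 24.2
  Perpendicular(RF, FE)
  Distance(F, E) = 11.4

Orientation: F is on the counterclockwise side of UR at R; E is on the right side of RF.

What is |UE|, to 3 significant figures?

70.9

∠URF = 92.1°, so RF runs at 45.7° + (180° − 92.1°) = 134° from the x-axis; with |RF| = 24.2, F = R + 24.2·(cos 134°, sin 134°) = (21.4, 56.5). The perpendicularity gives FE at right angles to RF; with |FE| = 11.4 on the right of RF, E = F + 11.4·(0.724, 0.690) = (29.6, 64.4). Then |UE| = |E − U| = 70.9.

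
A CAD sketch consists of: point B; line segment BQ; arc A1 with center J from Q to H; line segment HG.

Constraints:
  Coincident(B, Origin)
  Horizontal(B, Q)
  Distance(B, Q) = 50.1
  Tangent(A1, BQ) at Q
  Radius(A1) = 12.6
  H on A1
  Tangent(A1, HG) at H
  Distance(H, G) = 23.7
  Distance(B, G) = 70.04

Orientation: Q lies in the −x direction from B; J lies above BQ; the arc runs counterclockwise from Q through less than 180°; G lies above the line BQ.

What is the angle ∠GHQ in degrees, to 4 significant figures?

111.5°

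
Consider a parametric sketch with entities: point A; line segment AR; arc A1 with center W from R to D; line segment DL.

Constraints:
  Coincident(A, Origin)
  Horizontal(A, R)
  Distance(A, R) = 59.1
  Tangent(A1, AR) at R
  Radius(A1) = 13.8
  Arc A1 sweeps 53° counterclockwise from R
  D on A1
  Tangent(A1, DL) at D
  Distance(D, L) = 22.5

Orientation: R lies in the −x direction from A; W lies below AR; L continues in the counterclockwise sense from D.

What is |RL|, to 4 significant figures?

33.97

A is at the origin; AR is horizontal with |AR| = 59.1 and R on the −x side, so R = (-59.10, 0.000). Tangency of A1 to AR means the radius WR is perpendicular to AR, so W = R + (0, -13.8) = (-59.10, -13.80). On A1, R sits at bearing 90° from W; a 53° counterclockwise sweep puts D at bearing 143°, so D = W + 13.8·(cos 143°, sin 143°) = (-70.12, -5.495). Since A1 is tangent to DL there, WD ⟂ DL, so DL runs along (−sin 143°, cos 143°); with |DL| = 22.5, L = (-83.66, -23.46). Then |RL| = |L − R| = 33.97.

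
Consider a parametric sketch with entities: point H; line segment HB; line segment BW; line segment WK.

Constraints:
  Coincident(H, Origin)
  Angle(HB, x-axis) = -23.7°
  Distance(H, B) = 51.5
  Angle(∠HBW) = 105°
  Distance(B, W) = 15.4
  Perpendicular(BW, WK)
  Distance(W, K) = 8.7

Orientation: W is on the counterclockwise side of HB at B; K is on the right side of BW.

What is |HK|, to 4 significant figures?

65.12

∠HBW = 105.0°, so BW runs at -23.7° + (180° − 105.0°) = 51.30° from the x-axis; with |BW| = 15.4, W = B + 15.4·(cos 51.30°, sin 51.30°) = (56.79, -8.682). BW ⟂ WK; with |WK| = 8.7 on the right of BW, K = W + 8.7·(0.7804, -0.6252) = (63.58, -14.12). Then |HK| = |K − H| = 65.12.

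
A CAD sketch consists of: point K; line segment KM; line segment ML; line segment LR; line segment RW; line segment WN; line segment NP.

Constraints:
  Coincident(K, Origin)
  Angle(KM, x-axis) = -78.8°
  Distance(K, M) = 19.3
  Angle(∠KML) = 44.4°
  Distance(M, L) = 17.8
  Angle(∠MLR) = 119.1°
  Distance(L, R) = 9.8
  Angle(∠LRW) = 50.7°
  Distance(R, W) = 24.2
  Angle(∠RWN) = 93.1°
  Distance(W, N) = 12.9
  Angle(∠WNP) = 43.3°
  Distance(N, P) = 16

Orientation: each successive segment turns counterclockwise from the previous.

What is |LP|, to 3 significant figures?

9.13

K is at the origin; KM runs at -78.8° with length 19.3, so M = (3.75, -18.9). ∠KML = 44.4° gives ML at 56.8° from the x-axis; with |ML| = 17.8, L = (13.5, -4.04). ∠MLR = 119.1° gives LR at 118° from the x-axis; with |LR| = 9.8, R = (8.94, 4.64). ∠LRW = 50.7° gives RW at -113° from the x-axis; with |RW| = 24.2, W = (-0.516, -17.6). ∠RWN = 93.1° gives WN at -26.1° from the x-axis; with |WN| = 12.9, N = (11.1, -23.3). ∠WNP = 43.3° gives NP at 111° from the x-axis; with |NP| = 16.0, P = (5.44, -8.34). Then |LP| = |P − L| = 9.13.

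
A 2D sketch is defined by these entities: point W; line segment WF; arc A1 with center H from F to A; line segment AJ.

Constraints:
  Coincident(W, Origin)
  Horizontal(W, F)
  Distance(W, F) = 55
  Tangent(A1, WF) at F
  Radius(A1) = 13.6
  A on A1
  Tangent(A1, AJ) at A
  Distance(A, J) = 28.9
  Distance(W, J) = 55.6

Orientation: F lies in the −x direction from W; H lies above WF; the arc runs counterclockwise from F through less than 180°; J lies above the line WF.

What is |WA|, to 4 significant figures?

43.18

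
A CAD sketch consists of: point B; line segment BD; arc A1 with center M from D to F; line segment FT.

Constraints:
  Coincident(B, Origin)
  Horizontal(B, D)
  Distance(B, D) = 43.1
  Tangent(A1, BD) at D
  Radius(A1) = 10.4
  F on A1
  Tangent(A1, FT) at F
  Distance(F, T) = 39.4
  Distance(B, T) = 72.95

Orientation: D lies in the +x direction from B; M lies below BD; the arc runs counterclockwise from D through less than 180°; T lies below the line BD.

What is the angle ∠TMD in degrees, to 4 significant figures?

165.6°

B is at the origin; B and D share the same y with |BD| = 43.1 and D on the +x side, so D = (43.10, 0.000). The tangent condition forces MD to be normal to BD, so M = D + (0, -10.4) = (43.10, -10.40). Since MF ⟂ FT (tangency), |MT| = √(10.4² + 39.4²) = 40.75 regardless of where F sits on A1. So T lies on both circle(B, 72.95) and circle(M, 40.75); the below-BD intersection is T = (53.25, -49.87). F is the foot of the tangent from T: F = (34.02, -15.47).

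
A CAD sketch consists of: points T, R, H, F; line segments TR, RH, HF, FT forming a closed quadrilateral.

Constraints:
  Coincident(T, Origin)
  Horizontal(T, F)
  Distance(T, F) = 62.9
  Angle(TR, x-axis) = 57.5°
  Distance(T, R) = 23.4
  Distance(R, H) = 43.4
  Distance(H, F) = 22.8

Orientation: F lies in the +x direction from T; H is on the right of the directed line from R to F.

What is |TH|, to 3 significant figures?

44.5

Checks: T.y = 0.00, F.y = 0.00 ✓; |RH| = 43.40 ✓; |HF| = 22.80 ✓.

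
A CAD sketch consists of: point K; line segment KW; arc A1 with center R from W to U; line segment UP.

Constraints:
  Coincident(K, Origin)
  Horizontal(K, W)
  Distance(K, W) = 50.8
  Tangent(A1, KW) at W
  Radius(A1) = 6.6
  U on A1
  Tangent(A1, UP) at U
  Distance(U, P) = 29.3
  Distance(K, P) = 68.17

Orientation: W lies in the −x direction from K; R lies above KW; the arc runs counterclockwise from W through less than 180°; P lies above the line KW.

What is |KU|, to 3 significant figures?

45.9

K is at the origin; KW is horizontal with |KW| = 50.8 and W on the −x side, so W = (-50.8, 0.00). A1 meets KW tangentially, so RW is at right angles to KW, so R = W + (0, 6.6) = (-50.8, 6.60). Since RU ⟂ UP (tangency), |RP| = √(6.6² + 29.3²) = 30.0 regardless of where U sits on A1. So P lies on both circle(K, 68.17) and circle(R, 30.0); the above-KW intersection is P = (-58.0, 35.7). U is the foot of the tangent from P: U = (-44.9, 9.56).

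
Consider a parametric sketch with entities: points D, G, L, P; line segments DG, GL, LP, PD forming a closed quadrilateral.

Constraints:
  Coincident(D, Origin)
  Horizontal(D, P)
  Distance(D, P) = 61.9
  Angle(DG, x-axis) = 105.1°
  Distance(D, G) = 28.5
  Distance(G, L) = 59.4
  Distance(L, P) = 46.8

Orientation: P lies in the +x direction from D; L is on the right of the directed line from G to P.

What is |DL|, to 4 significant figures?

32.58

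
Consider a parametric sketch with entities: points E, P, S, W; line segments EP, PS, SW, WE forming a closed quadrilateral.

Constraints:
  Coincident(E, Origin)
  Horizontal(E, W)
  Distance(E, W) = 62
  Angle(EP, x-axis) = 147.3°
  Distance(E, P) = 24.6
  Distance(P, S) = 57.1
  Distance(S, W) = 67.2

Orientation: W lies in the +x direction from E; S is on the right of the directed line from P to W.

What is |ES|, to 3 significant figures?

37.7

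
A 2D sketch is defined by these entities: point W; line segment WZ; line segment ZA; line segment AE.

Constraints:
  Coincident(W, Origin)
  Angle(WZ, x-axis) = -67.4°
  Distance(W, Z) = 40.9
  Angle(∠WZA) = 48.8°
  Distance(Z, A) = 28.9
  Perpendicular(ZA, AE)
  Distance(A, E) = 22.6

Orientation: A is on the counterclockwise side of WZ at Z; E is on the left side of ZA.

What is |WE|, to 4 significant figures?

8.405

∠WZA = 48.8°, so ZA runs at -67.4° + (180° − 48.8°) = 63.80° from the x-axis; with |ZA| = 28.9, A = Z + 28.9·(cos 63.80°, sin 63.80°) = (28.48, -11.83). ZA is perpendicular to AE; with |AE| = 22.6 on the left of ZA, E = A + 22.6·(-0.8973, 0.4415) = (8.199, -1.850). Then |WE| = |E − W| = 8.405.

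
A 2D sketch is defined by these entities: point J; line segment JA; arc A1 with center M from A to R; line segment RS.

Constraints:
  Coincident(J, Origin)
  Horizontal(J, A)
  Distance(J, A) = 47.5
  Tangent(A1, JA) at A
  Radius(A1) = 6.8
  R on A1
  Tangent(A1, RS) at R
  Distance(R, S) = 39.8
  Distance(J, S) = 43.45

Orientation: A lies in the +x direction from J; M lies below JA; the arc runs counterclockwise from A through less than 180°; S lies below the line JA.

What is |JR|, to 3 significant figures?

41.8

Checks: |MA| = 6.800 ✓; |MR| = 6.800 ✓; ∠(MR, RS) = 90.00° ✓; |RS| = 39.80 ✓; |JS| = 43.45 ✓.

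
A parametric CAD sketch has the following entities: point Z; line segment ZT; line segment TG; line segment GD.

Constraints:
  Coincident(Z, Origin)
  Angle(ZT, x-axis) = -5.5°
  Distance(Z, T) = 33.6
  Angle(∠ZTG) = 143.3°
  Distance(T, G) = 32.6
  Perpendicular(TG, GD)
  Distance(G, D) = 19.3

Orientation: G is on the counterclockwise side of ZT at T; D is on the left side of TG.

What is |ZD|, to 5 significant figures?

59.545

Z is at the origin; ZT runs at -5.5° with length 33.6, so T = 33.6·(cos -5.5°, sin -5.5°) = (33.445, -3.2204). ∠ZTG = 143.3°, so TG runs at -5.5° + (180° − 143.3°) = 31.200° from the x-axis; with |TG| = 32.6, G = T + 32.6·(cos 31.200°, sin 31.200°) = (61.330, 13.667). The perpendicularity gives GD at right angles to TG; with |GD| = 19.3 on the left of TG, D = G + 19.3·(-0.51803, 0.85536) = (51.332, 30.176). Then |ZD| = |D − Z| = 59.545.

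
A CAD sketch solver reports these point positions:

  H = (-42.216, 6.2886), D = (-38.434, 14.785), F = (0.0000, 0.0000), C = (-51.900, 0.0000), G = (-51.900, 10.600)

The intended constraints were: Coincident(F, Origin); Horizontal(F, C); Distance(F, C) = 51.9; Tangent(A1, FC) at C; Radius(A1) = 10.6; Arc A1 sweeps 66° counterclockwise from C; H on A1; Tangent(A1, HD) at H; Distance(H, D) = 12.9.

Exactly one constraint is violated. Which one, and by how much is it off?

Distance(H, D) = 12.9 — off by 3.60.

F = (0.00, 0.00) ✓; F.y = 0.00, C.y = 0.00 ✓; |FC| = 51.90 ✓; ∠(GC, CF) = 90.00° ✓; |GC| = 10.60 ✓; bearing(G→H) − bearing(G→C) = 66.00° ✓; |GH| = 10.60 ✓; ∠(GH, HD) = 90.00° ✓; |HD| = 9.300 ✗.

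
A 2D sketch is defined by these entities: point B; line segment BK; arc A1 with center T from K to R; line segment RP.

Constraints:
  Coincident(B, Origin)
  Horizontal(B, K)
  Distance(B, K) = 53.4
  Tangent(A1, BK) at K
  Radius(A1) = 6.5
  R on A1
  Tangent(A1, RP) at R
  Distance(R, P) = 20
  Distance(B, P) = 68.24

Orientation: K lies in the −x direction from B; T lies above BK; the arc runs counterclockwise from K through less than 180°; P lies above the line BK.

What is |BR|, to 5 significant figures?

50.221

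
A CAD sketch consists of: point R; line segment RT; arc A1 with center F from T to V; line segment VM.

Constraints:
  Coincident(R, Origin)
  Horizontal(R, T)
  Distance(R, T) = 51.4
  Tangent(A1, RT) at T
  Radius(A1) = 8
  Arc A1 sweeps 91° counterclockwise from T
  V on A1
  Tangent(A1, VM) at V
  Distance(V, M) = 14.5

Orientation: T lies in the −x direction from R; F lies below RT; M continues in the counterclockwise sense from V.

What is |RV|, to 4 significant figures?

59.95

R is at the origin; RT is horizontal with |RT| = 51.4 and T on the −x side, so T = (-51.40, 0.000). The tangent condition forces FT to be normal to RT, so F = T + (0, -8) = (-51.40, -8.000). On A1, T sits at bearing 90° from F; a 91° counterclockwise sweep puts V at bearing 181°, so V = F + 8.0·(cos 181°, sin 181°) = (-59.40, -8.140). Then |RV| = |V − R| = 59.95.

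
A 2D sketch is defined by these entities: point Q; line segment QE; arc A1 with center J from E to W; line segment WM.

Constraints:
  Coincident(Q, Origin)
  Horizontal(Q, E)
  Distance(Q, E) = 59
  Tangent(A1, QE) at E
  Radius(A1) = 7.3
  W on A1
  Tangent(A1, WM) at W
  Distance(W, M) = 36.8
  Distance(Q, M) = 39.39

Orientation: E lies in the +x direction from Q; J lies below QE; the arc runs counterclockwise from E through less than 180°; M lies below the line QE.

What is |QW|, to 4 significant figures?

53.91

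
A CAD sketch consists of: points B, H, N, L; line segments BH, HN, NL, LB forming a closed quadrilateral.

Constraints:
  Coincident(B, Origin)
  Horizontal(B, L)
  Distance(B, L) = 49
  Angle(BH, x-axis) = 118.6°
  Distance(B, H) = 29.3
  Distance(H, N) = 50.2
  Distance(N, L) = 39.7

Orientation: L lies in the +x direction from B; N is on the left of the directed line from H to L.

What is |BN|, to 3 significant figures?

50.9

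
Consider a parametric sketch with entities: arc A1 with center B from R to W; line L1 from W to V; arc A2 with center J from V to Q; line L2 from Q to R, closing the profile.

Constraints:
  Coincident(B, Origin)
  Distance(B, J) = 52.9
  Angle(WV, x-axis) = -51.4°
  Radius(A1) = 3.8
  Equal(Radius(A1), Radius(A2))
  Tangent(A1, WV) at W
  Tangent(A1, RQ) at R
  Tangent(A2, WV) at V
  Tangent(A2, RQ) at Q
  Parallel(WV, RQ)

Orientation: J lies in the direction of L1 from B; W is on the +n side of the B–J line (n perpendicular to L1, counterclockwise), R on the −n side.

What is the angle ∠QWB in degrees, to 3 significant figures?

81.8°

The slot axis is L1's direction at -51.4°, so u = (cos -51.4°, sin -51.4°) = (0.624, -0.782) and n = (−sin -51.4°, cos -51.4°) = (0.782, 0.624). B is at the origin and J lies 52.9 along u from B, so J = 52.9·u = (33.0, -41.3). Tangency of A1 to both parallel lines with radius 3.8 puts W and R at B ± 3.8·n: W = (2.97, 2.37), R = (-2.97, -2.37). Equal radii place V and Q the same way about J: V = J + 3.8·n = (36.0, -39.0), Q = J − 3.8·n = (30.0, -43.7). Then cos ∠QWB = WQ·WB / (|WQ||WB|), giving 81.8°.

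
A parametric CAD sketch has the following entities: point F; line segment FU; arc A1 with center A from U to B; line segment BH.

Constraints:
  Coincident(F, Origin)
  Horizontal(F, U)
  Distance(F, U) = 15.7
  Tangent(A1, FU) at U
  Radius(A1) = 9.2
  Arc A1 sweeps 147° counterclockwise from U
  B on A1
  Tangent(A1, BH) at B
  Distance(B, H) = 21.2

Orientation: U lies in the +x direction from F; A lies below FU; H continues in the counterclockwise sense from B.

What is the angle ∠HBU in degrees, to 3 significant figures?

106°

F is at the origin; FU is horizontal with |FU| = 15.7 and U on the +x side, so U = (15.7, 0.00). Since A1 is tangent to FU there, AU ⟂ FU, so A = U + (0, -9.2) = (15.7, -9.20). On A1, U sits at bearing 90° from A; a 147° counterclockwise sweep puts B at bearing 237°, so B = A + 9.2·(cos 237°, sin 237°) = (10.7, -16.9). Since A1 is tangent to BH there, AB ⟂ BH, so BH runs along (−sin 237°, cos 237°); with |BH| = 21.2, H = (28.5, -28.5). Then cos ∠HBU = BH·BU / (|BH||BU|), giving 106°.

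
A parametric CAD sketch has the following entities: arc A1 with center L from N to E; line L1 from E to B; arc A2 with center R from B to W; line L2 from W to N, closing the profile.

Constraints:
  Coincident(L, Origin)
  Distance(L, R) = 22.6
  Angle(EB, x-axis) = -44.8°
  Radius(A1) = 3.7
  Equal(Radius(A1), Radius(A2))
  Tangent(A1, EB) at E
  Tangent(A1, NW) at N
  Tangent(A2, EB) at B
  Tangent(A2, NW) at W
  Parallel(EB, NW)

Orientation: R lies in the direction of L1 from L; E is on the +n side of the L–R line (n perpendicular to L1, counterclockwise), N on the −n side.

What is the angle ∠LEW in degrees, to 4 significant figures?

71.87°

Tangency of A1 to both parallel lines with radius 3.7 puts E and N at L ± 3.7·n: E = (2.607, 2.625), N = (-2.607, -2.625). Equal radii place B and W the same way about R: B = R + 3.7·n = (18.64, -13.30), W = R − 3.7·n = (13.43, -18.55). Then cos ∠LEW = EL·EW / (|EL||EW|), giving 71.87°.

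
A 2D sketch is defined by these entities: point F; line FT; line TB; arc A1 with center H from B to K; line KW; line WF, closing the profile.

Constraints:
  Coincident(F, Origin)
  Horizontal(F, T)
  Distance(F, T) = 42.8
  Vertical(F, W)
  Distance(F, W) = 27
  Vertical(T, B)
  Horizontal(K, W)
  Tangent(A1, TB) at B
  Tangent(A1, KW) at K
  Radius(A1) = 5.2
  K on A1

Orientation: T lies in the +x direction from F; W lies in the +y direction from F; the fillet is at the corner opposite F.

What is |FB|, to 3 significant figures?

48.0

F is at the origin; FT is horizontal with |FT| = 42.8 and T on the +x side, so T = (42.8, 0.00). FW is vertical with |FW| = 27.0 and W on the +y side, so W = (0.00, 27.0). The virtual corner opposite F is at (42.8, 27.0). Since A1 is tangent to TB there, HB ⟂ TB and tangency of A1 to KW means the radius HK is perpendicular to KW, with radius 5.2, so the center H sits 5.2 in from both sides at H = (37.6, 21.8). That places the tangent points at B = (42.8, 21.8) on TB and K = (37.6, 27.0) on KW. Then |FB| = |B − F| = 48.0.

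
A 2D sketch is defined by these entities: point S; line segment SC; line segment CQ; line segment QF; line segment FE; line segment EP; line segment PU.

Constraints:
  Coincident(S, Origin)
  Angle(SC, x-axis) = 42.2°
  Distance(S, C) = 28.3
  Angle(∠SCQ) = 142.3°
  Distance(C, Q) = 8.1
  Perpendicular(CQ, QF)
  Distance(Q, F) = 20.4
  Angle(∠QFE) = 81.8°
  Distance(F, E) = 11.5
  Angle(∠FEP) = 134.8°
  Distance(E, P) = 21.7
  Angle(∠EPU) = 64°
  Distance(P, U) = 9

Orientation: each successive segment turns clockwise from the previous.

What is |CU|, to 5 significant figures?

7.3809

∠FEP = 134.8° gives EP at 131.10° from the x-axis; with |EP| = 21.7, P = (4.8993, 16.403). ∠EPU = 64.0° gives PU at 15.100° from the x-axis; with |PU| = 9.0, U = (13.589, 18.747). Then |CU| = |U − C| = 7.3809.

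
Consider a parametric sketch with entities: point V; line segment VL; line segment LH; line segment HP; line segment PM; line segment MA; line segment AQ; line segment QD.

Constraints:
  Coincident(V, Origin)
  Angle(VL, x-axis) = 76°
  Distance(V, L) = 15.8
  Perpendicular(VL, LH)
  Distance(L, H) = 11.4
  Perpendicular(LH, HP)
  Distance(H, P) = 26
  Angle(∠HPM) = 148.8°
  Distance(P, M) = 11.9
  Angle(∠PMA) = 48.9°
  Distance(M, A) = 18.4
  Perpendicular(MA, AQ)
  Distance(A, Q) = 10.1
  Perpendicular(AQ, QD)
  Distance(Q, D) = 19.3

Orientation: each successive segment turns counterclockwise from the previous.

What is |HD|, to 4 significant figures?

34.17

MA is perpendicular to AQ, so AQ runs at 148.3°; with |AQ| = 10.1, Q = (-8.935, 2.455). AQ ⟂ QD, so QD runs at -121.7°; with |QD| = 19.3, D = (-19.08, -13.97). Then |HD| = |D − H| = 34.17.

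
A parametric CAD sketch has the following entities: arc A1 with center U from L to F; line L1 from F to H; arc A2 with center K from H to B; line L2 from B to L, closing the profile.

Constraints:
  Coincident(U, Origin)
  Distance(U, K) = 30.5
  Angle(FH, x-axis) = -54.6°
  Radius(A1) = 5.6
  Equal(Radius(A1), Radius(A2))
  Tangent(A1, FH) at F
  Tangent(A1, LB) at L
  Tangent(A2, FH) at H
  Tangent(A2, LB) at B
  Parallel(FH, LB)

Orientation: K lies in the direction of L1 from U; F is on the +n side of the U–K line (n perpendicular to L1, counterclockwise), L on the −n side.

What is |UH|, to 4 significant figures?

31.01

The slot axis is L1's direction at -54.6°, so u = (cos -54.6°, sin -54.6°) = (0.5793, -0.8151) and n = (−sin -54.6°, cos -54.6°) = (0.8151, 0.5793). U is at the origin and K lies 30.5 along u from U, so K = 30.5·u = (17.67, -24.86). Tangency of A1 to both parallel lines with radius 5.6 puts F and L at U ± 5.6·n: F = (4.565, 3.244), L = (-4.565, -3.244). Equal radii place H and B the same way about K: H = K + 5.6·n = (22.23, -21.62), B = K − 5.6·n = (13.10, -28.11). Then |UH| = |H − U| = 31.01.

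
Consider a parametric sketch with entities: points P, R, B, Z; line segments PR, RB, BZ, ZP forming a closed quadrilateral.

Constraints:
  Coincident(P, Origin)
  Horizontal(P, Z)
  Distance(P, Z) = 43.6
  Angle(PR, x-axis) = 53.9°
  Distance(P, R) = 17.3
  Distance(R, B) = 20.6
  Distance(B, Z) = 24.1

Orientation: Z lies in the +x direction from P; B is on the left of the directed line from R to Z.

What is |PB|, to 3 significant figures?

35.9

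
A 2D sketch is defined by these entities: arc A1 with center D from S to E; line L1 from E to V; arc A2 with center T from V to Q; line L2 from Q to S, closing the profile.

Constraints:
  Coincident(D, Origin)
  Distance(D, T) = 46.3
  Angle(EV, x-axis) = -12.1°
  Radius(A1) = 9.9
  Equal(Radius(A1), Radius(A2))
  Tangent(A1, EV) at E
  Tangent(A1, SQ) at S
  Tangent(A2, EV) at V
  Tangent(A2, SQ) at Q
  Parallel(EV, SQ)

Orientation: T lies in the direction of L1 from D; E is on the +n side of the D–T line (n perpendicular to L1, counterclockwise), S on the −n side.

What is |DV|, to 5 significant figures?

47.347

Tangency of A1 to both parallel lines with radius 9.9 puts E and S at D ± 9.9·n: E = (2.0752, 9.6801), S = (-2.0752, -9.6801). Equal radii place V and Q the same way about T: V = T + 9.9·n = (47.347, -0.025285), Q = T − 9.9·n = (43.196, -19.385). Then |DV| = |V − D| = 47.347.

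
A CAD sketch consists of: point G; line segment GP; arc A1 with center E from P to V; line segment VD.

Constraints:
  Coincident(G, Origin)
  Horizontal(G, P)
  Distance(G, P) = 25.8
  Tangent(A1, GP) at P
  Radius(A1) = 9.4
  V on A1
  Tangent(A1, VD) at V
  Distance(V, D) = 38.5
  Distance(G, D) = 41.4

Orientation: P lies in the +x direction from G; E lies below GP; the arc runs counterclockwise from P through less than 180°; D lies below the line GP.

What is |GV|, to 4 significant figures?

18.07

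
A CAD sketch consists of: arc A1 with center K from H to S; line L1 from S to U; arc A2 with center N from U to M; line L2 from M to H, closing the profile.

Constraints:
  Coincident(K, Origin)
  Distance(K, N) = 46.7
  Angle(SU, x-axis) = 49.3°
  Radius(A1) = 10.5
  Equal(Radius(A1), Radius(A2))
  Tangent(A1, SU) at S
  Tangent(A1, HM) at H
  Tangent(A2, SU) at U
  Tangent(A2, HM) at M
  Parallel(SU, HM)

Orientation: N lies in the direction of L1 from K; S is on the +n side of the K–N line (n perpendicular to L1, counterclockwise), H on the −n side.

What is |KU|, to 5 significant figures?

47.866

The slot axis is L1's direction at 49.3°, so u = (cos 49.3°, sin 49.3°) = (0.65210, 0.75813) and n = (−sin 49.3°, cos 49.3°) = (-0.75813, 0.65210). K is at the origin and N lies 46.7 along u from K, so N = 46.7·u = (30.453, 35.405). Tangency of A1 to both parallel lines with radius 10.5 puts S and H at K ± 10.5·n: S = (-7.9604, 6.8470), H = (7.9604, -6.8470). Equal radii place U and M the same way about N: U = N + 10.5·n = (22.493, 42.252), M = N − 10.5·n = (38.413, 28.558). Then |KU| = |U − K| = 47.866.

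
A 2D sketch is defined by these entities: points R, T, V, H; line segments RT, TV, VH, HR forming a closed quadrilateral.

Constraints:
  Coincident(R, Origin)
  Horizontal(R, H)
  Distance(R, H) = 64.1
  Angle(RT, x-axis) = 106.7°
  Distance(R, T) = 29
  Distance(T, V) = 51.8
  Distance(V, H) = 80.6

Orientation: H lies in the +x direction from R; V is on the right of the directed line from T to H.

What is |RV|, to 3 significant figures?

27.1

Checks: |TV| = 51.80 ✓; |VH| = 80.60 ✓.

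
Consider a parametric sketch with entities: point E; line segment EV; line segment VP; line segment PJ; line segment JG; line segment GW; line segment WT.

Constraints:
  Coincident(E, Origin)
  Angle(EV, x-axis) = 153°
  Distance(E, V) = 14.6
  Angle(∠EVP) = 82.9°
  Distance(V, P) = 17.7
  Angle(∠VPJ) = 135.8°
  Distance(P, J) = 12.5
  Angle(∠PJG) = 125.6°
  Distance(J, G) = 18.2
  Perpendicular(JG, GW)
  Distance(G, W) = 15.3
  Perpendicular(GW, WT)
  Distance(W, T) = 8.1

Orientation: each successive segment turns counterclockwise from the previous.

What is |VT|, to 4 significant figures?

19.23

E is at the origin; EV runs at 153.0° with length 14.6, so V = (-13.01, 6.628). ∠EVP = 82.9° gives VP at -109.9° from the x-axis; with |VP| = 17.7, P = (-19.03, -10.01). ∠VPJ = 135.8° gives PJ at -65.70° from the x-axis; with |PJ| = 12.5, J = (-13.89, -21.41). ∠PJG = 125.6° gives JG at -11.30° from the x-axis; with |JG| = 18.2, G = (3.958, -24.97). JG is perpendicular to GW, so GW runs at 78.70°; with |GW| = 15.3, W = (6.956, -9.970). GW is perpendicular to WT, so WT runs at 168.7°; with |WT| = 8.1, T = (-0.9873, -8.383). Then |VT| = |T − V| = 19.23.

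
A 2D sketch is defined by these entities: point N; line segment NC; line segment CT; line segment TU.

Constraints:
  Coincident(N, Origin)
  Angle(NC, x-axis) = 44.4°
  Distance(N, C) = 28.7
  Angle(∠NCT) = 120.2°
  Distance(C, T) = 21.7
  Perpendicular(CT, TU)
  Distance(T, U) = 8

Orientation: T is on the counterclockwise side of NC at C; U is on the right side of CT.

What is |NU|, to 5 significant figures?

48.806

∠NCT = 120.2°, so CT runs at 44.4° + (180° − 120.2°) = 104.20° from the x-axis; with |CT| = 21.7, T = C + 21.7·(cos 104.20°, sin 104.20°) = (15.182, 41.117). The perpendicularity gives TU at right angles to CT; with |TU| = 8.0 on the right of CT, U = T + 8.0·(0.96945, 0.24531) = (22.938, 43.080). Then |NU| = |U − N| = 48.806.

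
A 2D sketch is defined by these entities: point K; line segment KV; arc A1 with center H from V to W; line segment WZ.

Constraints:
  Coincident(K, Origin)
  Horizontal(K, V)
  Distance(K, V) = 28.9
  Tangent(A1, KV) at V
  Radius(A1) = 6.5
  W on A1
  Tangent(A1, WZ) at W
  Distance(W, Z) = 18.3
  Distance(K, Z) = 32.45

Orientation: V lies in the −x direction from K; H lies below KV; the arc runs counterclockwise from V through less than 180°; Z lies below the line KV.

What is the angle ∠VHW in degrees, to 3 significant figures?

132°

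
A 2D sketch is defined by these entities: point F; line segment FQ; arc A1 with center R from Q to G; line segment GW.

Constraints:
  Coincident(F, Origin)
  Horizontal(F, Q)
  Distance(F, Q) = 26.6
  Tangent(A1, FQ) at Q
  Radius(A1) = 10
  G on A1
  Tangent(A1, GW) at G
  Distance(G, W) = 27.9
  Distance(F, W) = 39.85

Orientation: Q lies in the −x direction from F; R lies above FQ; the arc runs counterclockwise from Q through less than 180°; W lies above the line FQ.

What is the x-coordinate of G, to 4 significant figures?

-16.63

Checks: |RG| = 10.00 ✓; ∠(RG, GW) = 90.00° ✓; |GW| = 27.90 ✓; |FW| = 39.85 ✓.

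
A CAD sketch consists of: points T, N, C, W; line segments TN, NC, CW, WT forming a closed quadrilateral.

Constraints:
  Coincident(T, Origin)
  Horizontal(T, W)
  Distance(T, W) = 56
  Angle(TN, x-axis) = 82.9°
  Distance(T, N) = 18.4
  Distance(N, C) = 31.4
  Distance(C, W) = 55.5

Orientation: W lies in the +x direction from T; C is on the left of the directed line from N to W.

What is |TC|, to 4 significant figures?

48.21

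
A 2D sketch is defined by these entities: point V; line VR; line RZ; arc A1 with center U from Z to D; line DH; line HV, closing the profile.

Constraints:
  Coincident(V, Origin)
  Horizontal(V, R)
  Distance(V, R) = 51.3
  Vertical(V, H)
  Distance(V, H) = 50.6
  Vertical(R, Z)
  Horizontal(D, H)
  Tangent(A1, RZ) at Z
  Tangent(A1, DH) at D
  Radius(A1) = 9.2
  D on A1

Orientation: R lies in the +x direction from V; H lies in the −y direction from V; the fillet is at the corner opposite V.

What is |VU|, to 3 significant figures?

59.0

V is at the origin; VR is horizontal with |VR| = 51.3 and R on the +x side, so R = (51.3, 0.00). VH is vertical with |VH| = 50.6 and H on the −y side, so H = (0.00, -50.6). The virtual corner opposite V is at (51.3, -50.6). Since A1 is tangent to RZ there, UZ ⟂ RZ and the tangent condition forces UD to be normal to DH, with radius 9.2, so the center U sits 9.2 in from both sides at U = (42.1, -41.4). Then |VU| = |U − V| = 59.0.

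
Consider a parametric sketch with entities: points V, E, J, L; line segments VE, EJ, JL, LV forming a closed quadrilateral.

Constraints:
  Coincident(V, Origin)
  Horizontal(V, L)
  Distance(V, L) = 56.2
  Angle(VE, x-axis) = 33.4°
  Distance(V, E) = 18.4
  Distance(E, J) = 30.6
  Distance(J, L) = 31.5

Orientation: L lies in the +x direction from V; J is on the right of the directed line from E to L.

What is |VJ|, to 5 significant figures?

34.137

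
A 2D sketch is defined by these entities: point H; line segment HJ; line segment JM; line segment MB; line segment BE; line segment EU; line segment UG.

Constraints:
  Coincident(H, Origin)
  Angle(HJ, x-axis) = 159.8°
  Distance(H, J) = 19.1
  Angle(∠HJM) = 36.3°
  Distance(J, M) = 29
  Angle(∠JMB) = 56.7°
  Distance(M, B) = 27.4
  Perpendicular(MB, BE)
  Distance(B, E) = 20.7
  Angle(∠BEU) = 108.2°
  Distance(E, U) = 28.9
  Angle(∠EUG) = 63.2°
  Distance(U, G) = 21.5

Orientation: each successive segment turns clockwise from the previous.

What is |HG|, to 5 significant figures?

14.151

H is at the origin; HJ runs at 159.8° with length 19.1, so J = (-17.925, 6.5952). ∠HJM = 36.3° gives JM at 16.100° from the x-axis; with |JM| = 29.0, M = (9.9374, 14.637). ∠JMB = 56.7° gives MB at -107.20° from the x-axis; with |MB| = 27.4, B = (1.8350, -11.537). MB ⟂ BE, so BE runs at 162.80°; with |BE| = 20.7, E = (-17.939, -5.4161). ∠BEU = 108.2° gives EU at 91.000° from the x-axis; with |EU| = 28.9, U = (-18.444, 23.479). ∠EUG = 63.2° gives UG at -25.800° from the x-axis; with |UG| = 21.5, G = (0.91320, 14.122). Then |HG| = |G − H| = 14.151.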